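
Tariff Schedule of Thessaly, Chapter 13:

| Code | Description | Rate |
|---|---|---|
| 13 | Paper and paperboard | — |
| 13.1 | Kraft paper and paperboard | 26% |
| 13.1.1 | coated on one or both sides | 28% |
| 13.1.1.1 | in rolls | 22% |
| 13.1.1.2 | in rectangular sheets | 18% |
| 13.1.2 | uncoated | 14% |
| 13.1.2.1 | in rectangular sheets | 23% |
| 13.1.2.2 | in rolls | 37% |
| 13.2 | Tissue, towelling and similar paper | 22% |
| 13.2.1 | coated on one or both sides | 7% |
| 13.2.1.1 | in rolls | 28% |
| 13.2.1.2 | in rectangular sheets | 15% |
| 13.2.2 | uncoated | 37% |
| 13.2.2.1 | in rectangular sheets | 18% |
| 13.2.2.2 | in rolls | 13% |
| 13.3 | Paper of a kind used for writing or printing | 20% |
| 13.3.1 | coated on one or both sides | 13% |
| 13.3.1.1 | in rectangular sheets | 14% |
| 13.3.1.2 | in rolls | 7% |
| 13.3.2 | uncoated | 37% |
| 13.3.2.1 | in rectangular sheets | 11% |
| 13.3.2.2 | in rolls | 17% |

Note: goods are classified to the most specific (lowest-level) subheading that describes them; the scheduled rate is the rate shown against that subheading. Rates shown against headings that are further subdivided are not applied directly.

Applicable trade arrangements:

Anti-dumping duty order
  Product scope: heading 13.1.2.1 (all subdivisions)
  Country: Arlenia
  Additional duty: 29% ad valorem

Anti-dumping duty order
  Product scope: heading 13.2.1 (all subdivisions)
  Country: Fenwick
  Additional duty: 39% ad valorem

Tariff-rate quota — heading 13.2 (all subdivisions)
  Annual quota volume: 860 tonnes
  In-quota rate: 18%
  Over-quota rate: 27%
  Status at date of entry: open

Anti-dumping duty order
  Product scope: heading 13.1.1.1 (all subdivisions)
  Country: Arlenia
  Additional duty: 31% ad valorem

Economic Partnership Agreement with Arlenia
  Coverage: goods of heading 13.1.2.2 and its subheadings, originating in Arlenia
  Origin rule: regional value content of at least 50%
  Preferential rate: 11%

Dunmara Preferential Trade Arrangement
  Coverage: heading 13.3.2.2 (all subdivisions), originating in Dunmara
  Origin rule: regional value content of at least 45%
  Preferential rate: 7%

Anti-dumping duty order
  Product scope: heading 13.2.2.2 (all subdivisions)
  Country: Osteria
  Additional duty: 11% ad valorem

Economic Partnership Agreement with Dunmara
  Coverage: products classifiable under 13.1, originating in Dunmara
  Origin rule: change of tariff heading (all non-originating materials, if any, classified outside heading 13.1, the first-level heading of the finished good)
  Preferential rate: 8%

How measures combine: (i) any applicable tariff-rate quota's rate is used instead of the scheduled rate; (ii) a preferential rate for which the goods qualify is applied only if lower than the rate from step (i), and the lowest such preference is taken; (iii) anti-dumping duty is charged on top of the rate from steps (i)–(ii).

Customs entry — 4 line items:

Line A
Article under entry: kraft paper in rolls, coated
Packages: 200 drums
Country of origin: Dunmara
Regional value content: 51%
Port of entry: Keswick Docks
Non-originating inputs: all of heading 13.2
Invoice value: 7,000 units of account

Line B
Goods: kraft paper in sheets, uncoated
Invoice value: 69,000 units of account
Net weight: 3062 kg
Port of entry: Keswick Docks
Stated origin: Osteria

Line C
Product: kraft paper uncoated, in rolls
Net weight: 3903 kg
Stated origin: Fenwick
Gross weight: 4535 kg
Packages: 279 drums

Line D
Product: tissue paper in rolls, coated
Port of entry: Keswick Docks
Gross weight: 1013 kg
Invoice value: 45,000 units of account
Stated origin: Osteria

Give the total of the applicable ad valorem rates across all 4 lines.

86%

Line A: kraft paper → 13.1; coated → 13.1.1; in rolls → 13.1.1.1. Scheduled 22%. Dunmara agreement on 13.3.2.2: 13.1.1.1 not covered; Dunmara agreement on 13.1: CTH met → 8% available; preferential 8%. → 8%.
Line B: kraft paper → 13.1; uncoated → 13.1.2; in sheets → 13.1.2.1. Scheduled 23%. No special measure applies. → 23%.
Line C: kraft paper → 13.1; uncoated → 13.1.2; in rolls → 13.1.2.2. Scheduled 37%. No special measure applies. → 37%.
Line D: tissue paper → 13.2; coated → 13.2.1; in rolls → 13.2.1.1. Scheduled 28%. quota on 13.2 open → in-quota 18%. → 18%.
Sum: 8% + 23% + 37% + 18% = 86%.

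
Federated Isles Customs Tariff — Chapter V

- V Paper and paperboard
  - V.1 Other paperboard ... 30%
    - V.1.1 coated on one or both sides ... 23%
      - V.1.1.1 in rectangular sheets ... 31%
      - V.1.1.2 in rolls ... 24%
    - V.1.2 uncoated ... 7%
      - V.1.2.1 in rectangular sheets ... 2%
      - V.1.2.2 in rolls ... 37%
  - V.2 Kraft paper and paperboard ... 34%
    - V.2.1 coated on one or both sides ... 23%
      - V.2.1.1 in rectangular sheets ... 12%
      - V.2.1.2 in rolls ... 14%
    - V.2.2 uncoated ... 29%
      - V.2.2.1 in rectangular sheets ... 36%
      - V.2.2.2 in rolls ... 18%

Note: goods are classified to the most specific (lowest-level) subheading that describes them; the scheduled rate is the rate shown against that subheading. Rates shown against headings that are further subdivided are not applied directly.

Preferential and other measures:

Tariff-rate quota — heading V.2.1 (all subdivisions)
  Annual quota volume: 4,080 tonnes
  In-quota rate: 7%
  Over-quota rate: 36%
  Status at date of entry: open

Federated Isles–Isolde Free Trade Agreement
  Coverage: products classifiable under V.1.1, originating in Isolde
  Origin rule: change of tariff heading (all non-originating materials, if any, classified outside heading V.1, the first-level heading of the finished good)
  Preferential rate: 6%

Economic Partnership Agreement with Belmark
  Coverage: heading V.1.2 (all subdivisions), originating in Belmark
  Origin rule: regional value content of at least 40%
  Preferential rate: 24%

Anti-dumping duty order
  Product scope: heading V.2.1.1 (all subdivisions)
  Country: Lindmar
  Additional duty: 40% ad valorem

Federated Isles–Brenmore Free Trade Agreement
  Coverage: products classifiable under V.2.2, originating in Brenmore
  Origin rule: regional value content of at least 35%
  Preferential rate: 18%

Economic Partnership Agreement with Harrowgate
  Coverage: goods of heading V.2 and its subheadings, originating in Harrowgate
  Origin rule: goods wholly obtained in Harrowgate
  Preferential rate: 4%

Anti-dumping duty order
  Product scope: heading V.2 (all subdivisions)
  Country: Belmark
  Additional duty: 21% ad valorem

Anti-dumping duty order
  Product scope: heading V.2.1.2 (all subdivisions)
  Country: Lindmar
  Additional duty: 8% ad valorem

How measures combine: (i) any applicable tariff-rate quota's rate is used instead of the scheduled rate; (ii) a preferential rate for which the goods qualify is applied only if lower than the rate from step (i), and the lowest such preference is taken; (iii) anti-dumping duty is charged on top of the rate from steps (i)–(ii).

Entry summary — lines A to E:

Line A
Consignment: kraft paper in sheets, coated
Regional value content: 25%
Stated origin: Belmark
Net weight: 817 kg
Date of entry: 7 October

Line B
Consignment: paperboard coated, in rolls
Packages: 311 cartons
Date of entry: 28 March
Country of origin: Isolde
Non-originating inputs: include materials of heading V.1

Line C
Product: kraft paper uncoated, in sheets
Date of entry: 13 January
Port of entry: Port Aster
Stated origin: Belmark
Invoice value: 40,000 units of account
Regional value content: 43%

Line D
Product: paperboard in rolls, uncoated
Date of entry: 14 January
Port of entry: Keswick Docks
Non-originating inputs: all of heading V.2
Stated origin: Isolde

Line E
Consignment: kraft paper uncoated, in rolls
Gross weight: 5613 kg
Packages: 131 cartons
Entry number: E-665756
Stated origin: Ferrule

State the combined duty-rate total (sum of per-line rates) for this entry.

Line A: kraft paper → V.2; coated → V.2.1; in sheets → V.2.1.1. Scheduled 12%. quota on V.2.1 open → in-quota 7%; Belmark agreement on V.1.2: V.2.1.1 not covered; anti-dumping (Belmark, V.2): +21%; total 7% + 21% = 28%. → 28%.
Line B: paperboard → V.1; coated → V.1.1; in rolls → V.1.1.2. Scheduled 24%. Isolde agreement on V.1.1: CTH not met. → 24%.
Line C: kraft paper → V.2; uncoated → V.2.2; in sheets → V.2.2.1. Scheduled 36%. Belmark agreement on V.1.2: V.2.2.1 not covered; anti-dumping (Belmark, V.2): +21%; total 36% + 21% = 57%. → 57%.
Line D: paperboard → V.1; uncoated → V.1.2; in rolls → V.1.2.2. Scheduled 37%. Isolde agreement on V.1.1: V.1.2.2 not covered. → 37%.
Line E: kraft paper → V.2; uncoated → V.2.2; in rolls → V.2.2.2. Scheduled 18%. No special measure applies. → 18%.
Sum: 28% + 24% + 57% + 37% + 18% = 164%.

164%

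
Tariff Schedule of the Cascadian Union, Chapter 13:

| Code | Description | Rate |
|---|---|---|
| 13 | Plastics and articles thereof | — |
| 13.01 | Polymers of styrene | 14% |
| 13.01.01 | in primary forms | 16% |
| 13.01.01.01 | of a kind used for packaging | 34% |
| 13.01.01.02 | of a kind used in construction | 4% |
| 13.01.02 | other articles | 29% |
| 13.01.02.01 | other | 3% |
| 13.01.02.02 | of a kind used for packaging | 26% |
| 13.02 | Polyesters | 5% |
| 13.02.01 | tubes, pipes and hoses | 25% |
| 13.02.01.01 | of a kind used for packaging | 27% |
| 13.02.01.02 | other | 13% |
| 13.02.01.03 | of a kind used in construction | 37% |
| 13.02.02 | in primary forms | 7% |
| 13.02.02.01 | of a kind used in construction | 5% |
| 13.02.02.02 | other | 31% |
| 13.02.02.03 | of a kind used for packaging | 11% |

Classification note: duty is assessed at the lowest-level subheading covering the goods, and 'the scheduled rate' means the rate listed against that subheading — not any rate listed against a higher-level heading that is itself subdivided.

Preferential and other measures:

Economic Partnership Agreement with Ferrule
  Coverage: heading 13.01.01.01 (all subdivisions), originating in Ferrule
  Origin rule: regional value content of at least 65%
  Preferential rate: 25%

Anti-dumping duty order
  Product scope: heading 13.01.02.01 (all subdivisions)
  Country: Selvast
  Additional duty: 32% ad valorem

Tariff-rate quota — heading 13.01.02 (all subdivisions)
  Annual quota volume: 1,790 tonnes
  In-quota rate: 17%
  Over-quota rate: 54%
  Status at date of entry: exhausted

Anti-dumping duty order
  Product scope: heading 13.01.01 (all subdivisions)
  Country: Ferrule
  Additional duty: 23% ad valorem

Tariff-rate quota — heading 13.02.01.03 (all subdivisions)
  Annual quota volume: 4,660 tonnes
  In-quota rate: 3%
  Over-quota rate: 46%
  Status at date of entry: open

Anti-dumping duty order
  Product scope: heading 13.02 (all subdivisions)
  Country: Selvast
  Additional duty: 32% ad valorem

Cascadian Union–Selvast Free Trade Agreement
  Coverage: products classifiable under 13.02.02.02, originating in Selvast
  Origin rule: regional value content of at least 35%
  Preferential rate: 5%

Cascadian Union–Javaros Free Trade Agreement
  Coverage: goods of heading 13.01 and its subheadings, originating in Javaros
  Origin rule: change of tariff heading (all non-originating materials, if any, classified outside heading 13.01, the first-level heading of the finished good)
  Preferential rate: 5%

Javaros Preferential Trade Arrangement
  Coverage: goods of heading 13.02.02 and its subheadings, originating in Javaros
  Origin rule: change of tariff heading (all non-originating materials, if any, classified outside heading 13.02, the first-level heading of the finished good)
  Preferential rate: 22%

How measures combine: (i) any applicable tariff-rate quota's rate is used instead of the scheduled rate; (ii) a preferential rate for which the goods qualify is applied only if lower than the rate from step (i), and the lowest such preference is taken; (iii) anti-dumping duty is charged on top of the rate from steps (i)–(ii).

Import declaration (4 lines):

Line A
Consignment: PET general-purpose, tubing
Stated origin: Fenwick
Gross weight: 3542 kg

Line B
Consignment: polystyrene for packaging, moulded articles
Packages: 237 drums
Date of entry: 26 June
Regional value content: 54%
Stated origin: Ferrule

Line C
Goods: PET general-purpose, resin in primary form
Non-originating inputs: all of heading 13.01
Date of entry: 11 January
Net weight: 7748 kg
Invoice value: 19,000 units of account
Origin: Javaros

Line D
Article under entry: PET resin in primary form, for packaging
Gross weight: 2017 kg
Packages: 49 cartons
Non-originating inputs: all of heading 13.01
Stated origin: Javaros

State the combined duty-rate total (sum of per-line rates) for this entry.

Line A: PET → 13.02; tubing → 13.02.01; general-purpose → 13.02.01.02. Scheduled 13%. No special measure applies. → 13%.
Line B: polystyrene → 13.01; moulded articles → 13.01.02; for packaging → 13.01.02.02. Scheduled 26%. quota on 13.01.02 exhausted → over-quota 54%; Ferrule agreement on 13.01.01.01: 13.01.02.02 not covered. → 54%.
Line C: PET → 13.02; resin in primary form → 13.02.02; general-purpose → 13.02.02.02. Scheduled 31%. Javaros agreement on 13.01: 13.02.02.02 not covered; Javaros agreement on 13.02.02: CTH met → 22% available; preferential 22%. → 22%.
Line D: PET → 13.02; resin in primary form → 13.02.02; for packaging → 13.02.02.03. Scheduled 11%. Javaros agreement on 13.01: 13.02.02.03 not covered; Javaros agreement on 13.02.02: CTH met → 22% available; preference 22% not lower than 11% → no reduction. → 11%.
Sum: 13% + 54% + 22% + 11% = 100%.

100%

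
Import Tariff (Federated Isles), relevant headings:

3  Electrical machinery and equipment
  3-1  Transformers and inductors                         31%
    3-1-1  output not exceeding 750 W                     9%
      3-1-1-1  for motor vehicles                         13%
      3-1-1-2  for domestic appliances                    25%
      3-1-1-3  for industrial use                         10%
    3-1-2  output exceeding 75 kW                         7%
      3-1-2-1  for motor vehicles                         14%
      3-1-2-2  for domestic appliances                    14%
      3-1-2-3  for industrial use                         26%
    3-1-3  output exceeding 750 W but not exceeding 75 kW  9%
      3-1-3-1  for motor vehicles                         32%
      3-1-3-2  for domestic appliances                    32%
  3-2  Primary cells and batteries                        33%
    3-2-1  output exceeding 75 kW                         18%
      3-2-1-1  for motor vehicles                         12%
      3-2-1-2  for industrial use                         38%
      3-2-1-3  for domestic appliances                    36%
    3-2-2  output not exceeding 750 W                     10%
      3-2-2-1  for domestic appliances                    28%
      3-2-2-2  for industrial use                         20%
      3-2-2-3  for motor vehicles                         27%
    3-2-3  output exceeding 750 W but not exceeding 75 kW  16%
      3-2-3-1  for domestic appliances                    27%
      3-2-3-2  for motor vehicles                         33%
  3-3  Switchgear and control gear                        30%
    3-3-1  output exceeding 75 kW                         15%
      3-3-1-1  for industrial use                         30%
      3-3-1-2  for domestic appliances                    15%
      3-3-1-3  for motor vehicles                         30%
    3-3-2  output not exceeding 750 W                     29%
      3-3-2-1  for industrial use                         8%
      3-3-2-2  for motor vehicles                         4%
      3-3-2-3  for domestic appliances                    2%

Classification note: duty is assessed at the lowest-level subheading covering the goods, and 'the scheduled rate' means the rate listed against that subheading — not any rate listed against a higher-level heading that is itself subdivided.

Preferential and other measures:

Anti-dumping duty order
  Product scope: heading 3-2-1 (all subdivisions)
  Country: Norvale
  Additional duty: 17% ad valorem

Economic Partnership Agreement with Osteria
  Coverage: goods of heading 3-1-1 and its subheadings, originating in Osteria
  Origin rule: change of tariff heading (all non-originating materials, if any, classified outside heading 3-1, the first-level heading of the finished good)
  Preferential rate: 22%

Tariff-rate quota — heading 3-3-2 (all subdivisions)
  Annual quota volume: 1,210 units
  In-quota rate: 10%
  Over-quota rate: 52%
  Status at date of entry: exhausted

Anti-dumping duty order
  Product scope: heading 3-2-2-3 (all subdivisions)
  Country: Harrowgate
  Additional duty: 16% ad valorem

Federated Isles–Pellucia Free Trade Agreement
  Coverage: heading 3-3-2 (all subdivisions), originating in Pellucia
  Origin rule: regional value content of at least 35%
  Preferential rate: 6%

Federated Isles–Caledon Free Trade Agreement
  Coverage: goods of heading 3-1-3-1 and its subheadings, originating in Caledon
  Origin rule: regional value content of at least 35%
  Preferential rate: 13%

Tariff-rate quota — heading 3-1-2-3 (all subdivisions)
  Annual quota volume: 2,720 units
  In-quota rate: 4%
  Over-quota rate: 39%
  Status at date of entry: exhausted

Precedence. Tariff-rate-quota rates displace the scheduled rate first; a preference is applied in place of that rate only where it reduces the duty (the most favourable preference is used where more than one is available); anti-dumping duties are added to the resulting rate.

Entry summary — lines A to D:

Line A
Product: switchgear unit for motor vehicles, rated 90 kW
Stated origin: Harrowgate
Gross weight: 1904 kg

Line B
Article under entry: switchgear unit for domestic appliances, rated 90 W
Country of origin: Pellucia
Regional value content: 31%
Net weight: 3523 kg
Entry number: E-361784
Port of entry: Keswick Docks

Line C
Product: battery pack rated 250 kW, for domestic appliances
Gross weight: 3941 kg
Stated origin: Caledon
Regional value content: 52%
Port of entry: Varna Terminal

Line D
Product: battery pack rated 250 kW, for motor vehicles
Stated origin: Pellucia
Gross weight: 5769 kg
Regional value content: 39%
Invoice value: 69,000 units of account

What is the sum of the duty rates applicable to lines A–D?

Line A: switchgear unit → 3-3; rated 90 kW → 3-3-1; for motor vehicles → 3-3-1-3. Scheduled 30%. No special measure applies. → 30%.
Line B: switchgear unit → 3-3; rated 90 W → 3-3-2; for domestic appliances → 3-3-2-3. Scheduled 2%. quota on 3-3-2 exhausted → over-quota 52%; Pellucia agreement on 3-3-2: RVC < 35%. → 52%.
Line C: battery pack → 3-2; rated 250 kW → 3-2-1; for domestic appliances → 3-2-1-3. Scheduled 36%. Caledon agreement on 3-1-3-1: 3-2-1-3 not covered. → 36%.
Line D: battery pack → 3-2; rated 250 kW → 3-2-1; for motor vehicles → 3-2-1-1. Scheduled 12%. Pellucia agreement on 3-3-2: 3-2-1-1 not covered. → 12%.
Sum: 30% + 52% + 36% + 12% = 130%.

130%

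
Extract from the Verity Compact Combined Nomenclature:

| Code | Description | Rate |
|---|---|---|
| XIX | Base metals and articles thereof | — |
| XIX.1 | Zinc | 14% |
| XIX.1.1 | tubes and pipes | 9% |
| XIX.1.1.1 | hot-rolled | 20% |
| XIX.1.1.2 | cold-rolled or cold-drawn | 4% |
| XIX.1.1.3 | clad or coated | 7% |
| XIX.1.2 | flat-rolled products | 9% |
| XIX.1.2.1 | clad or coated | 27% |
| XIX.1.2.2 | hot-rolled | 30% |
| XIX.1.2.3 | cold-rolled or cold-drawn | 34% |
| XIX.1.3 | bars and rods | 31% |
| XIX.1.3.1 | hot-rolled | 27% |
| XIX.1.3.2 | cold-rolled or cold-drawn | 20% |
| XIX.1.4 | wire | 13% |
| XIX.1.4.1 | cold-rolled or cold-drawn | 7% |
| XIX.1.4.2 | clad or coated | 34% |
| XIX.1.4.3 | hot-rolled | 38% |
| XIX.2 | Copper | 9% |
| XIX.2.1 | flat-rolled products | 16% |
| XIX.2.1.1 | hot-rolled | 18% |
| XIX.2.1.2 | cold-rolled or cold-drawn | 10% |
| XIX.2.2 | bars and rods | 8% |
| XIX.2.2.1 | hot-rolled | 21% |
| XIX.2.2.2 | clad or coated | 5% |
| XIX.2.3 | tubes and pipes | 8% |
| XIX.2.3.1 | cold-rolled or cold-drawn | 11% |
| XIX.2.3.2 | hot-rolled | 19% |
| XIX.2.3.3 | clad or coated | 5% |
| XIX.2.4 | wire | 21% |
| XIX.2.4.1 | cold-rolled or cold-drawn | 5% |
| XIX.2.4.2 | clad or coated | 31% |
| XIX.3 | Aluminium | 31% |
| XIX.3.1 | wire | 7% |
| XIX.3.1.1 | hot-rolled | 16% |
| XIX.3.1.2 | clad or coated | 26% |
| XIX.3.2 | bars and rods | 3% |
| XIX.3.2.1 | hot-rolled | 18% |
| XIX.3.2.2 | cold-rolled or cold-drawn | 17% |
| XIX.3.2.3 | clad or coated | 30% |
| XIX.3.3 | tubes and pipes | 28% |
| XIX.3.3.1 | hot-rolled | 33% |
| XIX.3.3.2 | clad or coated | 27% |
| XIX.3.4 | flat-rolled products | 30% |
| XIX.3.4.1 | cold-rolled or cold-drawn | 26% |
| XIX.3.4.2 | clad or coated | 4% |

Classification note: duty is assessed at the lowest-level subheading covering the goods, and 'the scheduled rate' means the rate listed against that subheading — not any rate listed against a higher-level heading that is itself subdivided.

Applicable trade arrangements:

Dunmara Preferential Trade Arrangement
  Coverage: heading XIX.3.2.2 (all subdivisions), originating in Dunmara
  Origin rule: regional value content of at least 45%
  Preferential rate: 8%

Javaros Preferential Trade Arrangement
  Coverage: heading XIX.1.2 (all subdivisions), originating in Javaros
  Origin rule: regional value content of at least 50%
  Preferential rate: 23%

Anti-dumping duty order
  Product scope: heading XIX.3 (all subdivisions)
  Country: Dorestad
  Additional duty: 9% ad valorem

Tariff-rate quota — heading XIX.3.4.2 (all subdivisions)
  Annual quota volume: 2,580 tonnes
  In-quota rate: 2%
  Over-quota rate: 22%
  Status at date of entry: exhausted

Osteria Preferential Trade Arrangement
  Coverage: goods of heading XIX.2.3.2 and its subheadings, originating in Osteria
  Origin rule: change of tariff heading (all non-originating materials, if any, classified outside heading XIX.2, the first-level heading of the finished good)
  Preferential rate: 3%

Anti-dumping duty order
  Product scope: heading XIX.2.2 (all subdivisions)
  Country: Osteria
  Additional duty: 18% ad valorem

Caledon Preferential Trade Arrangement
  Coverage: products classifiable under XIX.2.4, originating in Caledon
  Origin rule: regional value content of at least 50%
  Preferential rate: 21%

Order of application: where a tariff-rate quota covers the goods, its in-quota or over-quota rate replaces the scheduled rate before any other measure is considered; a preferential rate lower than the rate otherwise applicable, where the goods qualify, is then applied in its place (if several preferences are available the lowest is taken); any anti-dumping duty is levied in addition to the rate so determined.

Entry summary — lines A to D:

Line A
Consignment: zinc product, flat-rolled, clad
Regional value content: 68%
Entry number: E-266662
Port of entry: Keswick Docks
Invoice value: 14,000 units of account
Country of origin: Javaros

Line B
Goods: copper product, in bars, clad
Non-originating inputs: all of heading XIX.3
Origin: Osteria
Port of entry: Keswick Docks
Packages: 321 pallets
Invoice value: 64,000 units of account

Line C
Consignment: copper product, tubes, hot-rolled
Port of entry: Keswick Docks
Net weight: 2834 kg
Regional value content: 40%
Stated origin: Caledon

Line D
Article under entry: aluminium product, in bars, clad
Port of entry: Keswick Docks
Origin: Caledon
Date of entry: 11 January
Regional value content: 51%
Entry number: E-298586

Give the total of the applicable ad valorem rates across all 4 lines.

Line A: zinc → XIX.1; flat-rolled → XIX.1.2; clad → XIX.1.2.1. Scheduled 27%. Javaros agreement on XIX.1.2: RVC ≥ 50% → 23% available; preferential 23%. → 23%.
Line B: copper → XIX.2; in bars → XIX.2.2; clad → XIX.2.2.2. Scheduled 5%. Osteria agreement on XIX.2.3.2: XIX.2.2.2 not covered; anti-dumping (Osteria, XIX.2.2): +18%; total 5% + 18% = 23%. → 23%.
Line C: copper → XIX.2; tubes → XIX.2.3; hot-rolled → XIX.2.3.2. Scheduled 19%. Caledon agreement on XIX.2.4: XIX.2.3.2 not covered. → 19%.
Line D: aluminium → XIX.3; in bars → XIX.3.2; clad → XIX.3.2.3. Scheduled 30%. Caledon agreement on XIX.2.4: XIX.3.2.3 not covered. → 30%.
Sum: 23% + 23% + 19% + 30% = 95%.

95%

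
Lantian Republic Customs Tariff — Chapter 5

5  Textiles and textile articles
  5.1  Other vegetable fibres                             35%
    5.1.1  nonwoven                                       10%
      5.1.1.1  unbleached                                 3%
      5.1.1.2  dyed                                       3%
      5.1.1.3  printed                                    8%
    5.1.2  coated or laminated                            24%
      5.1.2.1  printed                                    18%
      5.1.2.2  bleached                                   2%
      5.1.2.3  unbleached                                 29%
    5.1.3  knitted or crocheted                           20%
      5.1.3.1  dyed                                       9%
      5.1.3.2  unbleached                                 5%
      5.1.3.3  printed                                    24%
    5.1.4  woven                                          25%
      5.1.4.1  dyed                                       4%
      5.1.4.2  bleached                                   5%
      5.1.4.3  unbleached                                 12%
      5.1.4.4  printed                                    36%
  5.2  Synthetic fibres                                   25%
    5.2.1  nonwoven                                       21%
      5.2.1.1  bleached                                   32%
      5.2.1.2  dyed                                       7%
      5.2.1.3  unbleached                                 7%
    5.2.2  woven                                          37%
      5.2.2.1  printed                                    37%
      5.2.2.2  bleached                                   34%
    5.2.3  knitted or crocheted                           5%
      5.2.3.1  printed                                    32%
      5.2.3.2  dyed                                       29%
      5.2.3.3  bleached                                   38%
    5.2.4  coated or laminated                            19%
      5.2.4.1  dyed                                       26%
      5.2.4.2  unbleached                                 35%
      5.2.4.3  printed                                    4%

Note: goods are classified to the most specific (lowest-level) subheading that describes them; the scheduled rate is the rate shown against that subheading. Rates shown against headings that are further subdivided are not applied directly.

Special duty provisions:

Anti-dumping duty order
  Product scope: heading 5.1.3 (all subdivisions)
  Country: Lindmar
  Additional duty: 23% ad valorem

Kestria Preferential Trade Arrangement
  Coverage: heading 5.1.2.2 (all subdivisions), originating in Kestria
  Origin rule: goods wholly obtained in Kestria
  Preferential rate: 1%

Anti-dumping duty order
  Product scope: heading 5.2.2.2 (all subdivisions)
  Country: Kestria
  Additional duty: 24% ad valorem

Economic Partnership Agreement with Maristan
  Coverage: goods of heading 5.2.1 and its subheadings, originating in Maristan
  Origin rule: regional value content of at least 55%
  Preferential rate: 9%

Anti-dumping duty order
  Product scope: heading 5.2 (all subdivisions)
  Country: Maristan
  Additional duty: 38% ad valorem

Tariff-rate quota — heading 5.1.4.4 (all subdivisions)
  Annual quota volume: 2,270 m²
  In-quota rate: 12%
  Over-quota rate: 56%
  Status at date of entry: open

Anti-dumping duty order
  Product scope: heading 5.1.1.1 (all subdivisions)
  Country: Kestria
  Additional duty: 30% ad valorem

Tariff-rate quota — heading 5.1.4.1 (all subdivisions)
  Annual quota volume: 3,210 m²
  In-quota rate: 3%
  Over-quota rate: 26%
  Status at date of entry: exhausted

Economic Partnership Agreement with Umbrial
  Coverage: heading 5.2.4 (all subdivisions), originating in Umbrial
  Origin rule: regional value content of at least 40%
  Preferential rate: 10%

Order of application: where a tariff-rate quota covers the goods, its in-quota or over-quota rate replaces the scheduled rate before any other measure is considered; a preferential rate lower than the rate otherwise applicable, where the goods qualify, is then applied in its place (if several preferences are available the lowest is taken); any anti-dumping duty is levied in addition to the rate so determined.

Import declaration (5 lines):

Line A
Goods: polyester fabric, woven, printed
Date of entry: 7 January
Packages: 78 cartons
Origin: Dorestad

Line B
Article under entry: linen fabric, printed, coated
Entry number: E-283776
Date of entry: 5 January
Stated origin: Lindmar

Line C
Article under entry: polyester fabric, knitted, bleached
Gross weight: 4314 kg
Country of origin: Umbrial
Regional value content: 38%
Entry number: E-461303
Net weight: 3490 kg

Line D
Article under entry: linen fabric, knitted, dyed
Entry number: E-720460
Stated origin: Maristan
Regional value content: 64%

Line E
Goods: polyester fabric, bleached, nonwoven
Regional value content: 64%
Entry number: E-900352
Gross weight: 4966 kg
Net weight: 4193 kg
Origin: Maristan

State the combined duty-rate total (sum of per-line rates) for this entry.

Line A: polyester → 5.2; woven → 5.2.2; printed → 5.2.2.1. Scheduled 37%. No special measure applies. → 37%.
Line B: linen → 5.1; coated → 5.1.2; printed → 5.1.2.1. Scheduled 18%. No special measure applies. → 18%.
Line C: polyester → 5.2; knitted → 5.2.3; bleached → 5.2.3.3. Scheduled 38%. Umbrial agreement on 5.2.4: 5.2.3.3 not covered. → 38%.
Line D: linen → 5.1; knitted → 5.1.3; dyed → 5.1.3.1. Scheduled 9%. Maristan agreement on 5.2.1: 5.1.3.1 not covered. → 9%.
Line E: polyester → 5.2; nonwoven → 5.2.1; bleached → 5.2.1.1. Scheduled 32%. Maristan agreement on 5.2.1: RVC ≥ 55% → 9% available; preferential 9%; anti-dumping (Maristan, 5.2): +38%; total 9% + 38% = 47%. → 47%.
Sum: 37% + 18% + 38% + 9% + 47% = 149%.

149%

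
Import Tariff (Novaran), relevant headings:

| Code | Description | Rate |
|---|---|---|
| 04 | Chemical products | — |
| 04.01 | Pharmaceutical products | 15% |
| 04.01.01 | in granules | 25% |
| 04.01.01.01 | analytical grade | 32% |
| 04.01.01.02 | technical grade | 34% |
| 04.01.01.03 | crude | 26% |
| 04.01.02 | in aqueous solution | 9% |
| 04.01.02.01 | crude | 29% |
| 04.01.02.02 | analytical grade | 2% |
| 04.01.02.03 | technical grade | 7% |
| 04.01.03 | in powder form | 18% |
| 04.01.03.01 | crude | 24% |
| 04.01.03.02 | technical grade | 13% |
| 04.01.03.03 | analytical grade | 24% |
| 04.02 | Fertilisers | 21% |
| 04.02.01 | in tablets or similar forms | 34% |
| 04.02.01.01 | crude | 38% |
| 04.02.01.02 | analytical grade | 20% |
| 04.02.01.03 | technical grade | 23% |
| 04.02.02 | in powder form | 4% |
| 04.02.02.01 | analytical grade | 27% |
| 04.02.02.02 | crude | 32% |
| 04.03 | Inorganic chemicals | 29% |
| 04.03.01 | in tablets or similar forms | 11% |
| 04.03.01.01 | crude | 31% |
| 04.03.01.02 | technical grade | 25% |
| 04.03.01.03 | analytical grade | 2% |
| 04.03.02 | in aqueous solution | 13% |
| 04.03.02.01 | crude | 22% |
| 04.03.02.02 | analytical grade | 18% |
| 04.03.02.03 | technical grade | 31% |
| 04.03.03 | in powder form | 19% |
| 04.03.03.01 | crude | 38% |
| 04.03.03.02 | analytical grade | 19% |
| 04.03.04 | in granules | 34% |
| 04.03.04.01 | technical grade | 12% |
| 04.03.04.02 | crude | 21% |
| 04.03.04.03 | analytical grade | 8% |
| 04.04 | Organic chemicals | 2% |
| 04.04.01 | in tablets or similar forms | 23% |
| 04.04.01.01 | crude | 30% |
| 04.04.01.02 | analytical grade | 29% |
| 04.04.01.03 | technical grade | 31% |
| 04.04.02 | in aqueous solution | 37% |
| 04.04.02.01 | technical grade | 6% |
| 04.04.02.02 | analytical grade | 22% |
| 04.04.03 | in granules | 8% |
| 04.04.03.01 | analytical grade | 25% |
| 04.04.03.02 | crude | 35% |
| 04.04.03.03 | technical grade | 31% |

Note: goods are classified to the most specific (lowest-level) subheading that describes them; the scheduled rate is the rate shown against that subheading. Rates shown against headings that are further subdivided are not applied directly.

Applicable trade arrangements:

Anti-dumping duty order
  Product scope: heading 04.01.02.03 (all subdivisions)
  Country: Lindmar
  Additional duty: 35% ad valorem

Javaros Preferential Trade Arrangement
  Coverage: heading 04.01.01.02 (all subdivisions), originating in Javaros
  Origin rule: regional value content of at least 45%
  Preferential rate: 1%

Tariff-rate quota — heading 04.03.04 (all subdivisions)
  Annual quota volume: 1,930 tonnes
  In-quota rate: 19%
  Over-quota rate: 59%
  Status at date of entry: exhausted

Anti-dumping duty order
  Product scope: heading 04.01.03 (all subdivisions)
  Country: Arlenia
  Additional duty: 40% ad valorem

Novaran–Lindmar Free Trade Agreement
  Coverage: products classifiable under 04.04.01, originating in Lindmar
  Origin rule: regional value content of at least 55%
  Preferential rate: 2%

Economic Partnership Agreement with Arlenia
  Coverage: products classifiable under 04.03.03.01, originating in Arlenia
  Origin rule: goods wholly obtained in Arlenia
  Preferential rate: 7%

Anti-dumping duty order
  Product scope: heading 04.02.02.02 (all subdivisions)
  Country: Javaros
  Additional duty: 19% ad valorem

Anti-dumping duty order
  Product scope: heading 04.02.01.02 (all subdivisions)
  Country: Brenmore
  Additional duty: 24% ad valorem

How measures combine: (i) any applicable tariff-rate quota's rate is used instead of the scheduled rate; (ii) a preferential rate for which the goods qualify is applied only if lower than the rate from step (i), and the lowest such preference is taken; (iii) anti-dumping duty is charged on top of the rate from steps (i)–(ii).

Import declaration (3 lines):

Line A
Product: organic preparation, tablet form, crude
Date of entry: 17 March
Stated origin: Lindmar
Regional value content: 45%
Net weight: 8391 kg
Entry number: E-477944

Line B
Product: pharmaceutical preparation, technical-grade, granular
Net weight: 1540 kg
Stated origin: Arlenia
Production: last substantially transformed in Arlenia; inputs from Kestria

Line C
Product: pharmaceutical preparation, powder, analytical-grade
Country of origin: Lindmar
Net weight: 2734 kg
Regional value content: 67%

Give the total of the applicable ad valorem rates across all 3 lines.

Line A: organic → 04.04; tablet form → 04.04.01; crude → 04.04.01.01. Scheduled 30%. Lindmar agreement on 04.04.01: RVC < 55%. → 30%.
Line B: pharmaceutical → 04.01; granular → 04.01.01; technical-grade → 04.01.01.02. Scheduled 34%. Arlenia agreement on 04.03.03.01: 04.01.01.02 not covered. → 34%.
Line C: pharmaceutical → 04.01; powder → 04.01.03; analytical-grade → 04.01.03.03. Scheduled 24%. Lindmar agreement on 04.04.01: 04.01.03.03 not covered. → 24%.
Sum: 30% + 34% + 24% = 88%.

88%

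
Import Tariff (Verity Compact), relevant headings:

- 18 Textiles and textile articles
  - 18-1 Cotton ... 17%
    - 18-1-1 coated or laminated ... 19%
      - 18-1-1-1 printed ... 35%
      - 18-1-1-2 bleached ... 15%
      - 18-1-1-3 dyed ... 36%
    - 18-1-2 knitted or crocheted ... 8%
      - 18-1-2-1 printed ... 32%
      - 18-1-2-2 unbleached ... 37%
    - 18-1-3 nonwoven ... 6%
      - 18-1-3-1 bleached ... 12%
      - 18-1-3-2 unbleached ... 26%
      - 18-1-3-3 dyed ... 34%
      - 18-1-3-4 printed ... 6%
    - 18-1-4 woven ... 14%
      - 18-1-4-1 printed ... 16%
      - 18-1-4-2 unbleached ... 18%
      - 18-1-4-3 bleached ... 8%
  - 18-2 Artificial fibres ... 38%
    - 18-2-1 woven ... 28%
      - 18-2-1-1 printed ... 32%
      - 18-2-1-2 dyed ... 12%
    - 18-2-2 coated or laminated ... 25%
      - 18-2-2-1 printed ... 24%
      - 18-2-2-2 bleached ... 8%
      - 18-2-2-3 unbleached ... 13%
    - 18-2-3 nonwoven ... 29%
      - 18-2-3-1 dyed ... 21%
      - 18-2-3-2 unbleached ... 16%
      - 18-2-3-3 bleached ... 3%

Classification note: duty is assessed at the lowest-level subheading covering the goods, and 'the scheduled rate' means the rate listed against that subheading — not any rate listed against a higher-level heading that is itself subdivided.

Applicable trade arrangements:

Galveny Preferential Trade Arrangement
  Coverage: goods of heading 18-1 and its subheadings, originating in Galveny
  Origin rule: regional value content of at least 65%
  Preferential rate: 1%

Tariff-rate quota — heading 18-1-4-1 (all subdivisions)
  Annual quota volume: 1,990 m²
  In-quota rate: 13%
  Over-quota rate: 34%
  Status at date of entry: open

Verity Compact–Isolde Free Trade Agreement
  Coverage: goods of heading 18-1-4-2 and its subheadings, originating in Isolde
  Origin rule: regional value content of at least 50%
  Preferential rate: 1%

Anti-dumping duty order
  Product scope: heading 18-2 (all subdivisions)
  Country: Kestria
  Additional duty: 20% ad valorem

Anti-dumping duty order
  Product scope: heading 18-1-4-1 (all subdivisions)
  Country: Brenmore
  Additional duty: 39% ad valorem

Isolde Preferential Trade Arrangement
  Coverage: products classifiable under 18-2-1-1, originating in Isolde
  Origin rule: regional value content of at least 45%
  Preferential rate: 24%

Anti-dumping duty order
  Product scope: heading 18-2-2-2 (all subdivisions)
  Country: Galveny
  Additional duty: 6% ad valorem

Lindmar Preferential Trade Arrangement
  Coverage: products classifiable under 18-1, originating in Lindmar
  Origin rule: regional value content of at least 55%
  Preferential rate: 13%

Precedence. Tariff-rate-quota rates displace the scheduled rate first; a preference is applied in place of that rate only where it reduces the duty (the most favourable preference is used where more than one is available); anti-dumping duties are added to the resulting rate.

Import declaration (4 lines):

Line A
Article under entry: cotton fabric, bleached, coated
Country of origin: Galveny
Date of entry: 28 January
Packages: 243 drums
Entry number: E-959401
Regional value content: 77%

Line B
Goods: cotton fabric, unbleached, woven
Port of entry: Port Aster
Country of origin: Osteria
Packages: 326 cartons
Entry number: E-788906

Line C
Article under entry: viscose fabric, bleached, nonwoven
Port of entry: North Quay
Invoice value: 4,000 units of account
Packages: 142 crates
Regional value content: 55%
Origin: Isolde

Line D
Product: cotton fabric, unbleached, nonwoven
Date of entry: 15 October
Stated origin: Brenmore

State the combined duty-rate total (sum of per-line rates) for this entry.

48%

Line A: cotton → 18-1; coated → 18-1-1; bleached → 18-1-1-2. Scheduled 15%. Galveny agreement on 18-1: RVC ≥ 65% → 1% available; preferential 1%. → 1%.
Line B: cotton → 18-1; woven → 18-1-4; unbleached → 18-1-4-2. Scheduled 18%. No special measure applies. → 18%.
Line C: viscose → 18-2; nonwoven → 18-2-3; bleached → 18-2-3-3. Scheduled 3%. Isolde agreement on 18-1-4-2: 18-2-3-3 not covered; Isolde agreement on 18-2-1-1: 18-2-3-3 not covered. → 3%.
Line D: cotton → 18-1; nonwoven → 18-1-3; unbleached → 18-1-3-2. Scheduled 26%. No special measure applies. → 26%.
Sum: 1% + 18% + 3% + 26% = 48%.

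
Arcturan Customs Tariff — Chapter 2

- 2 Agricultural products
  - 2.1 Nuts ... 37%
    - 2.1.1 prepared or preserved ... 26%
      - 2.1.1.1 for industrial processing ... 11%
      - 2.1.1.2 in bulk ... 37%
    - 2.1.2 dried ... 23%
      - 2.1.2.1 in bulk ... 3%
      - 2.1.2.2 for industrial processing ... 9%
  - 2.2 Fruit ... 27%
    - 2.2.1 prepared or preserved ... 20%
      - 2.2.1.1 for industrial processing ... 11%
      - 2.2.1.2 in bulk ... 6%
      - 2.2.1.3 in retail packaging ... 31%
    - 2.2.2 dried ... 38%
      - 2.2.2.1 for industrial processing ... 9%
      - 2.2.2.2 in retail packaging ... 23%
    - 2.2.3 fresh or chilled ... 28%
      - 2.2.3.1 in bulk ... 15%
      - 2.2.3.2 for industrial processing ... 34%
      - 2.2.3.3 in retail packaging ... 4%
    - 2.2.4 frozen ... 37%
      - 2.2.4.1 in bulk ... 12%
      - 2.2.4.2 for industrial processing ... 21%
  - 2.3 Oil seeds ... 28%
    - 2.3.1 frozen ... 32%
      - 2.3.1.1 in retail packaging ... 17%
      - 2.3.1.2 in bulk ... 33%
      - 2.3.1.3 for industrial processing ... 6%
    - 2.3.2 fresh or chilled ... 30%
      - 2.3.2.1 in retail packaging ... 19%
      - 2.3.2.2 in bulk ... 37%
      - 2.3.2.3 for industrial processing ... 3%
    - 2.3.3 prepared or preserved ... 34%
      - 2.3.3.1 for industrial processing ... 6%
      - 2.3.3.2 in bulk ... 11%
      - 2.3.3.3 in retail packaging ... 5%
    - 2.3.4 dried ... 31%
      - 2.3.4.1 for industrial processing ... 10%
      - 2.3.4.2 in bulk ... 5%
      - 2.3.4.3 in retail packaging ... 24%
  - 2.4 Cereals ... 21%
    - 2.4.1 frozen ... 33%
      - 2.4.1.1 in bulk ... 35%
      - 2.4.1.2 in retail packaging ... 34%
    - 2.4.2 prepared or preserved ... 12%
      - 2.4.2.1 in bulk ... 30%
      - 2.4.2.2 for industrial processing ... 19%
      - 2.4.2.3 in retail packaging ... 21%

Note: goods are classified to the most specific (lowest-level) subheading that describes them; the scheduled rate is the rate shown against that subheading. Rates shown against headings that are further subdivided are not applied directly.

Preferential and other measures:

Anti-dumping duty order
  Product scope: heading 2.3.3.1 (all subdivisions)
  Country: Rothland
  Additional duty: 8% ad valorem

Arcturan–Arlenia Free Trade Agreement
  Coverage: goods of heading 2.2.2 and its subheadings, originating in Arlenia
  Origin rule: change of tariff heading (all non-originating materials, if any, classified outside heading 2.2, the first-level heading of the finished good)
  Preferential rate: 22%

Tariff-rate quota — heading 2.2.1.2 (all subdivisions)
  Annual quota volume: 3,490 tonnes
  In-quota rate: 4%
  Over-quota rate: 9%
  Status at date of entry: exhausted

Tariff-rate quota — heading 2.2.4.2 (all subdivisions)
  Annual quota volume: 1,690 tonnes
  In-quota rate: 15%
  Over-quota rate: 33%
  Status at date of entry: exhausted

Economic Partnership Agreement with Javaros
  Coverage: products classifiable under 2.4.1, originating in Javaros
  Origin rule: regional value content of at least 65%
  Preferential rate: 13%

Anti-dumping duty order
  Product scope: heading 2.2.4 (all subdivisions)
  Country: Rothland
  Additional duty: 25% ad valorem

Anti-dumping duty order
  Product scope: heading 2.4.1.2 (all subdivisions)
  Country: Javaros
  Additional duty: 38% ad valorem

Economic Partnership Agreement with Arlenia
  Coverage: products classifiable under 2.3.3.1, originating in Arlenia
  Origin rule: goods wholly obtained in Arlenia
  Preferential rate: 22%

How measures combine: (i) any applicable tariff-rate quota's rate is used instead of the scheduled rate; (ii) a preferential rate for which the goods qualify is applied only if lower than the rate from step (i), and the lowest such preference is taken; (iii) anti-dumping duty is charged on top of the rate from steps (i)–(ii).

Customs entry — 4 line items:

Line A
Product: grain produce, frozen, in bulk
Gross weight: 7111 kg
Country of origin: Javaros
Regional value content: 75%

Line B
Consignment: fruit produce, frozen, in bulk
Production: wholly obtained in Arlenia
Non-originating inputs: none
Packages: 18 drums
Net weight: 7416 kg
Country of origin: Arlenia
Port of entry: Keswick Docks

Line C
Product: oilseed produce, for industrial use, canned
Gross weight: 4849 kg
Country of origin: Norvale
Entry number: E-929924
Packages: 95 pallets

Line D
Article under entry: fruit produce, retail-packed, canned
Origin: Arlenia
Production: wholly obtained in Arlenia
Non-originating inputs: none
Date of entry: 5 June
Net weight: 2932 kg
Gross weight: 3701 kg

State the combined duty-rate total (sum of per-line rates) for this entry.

Line A: grain → 2.4; frozen → 2.4.1; in bulk → 2.4.1.1. Scheduled 35%. Javaros agreement on 2.4.1: RVC ≥ 65% → 13% available; preferential 13%. → 13%.
Line B: fruit → 2.2; frozen → 2.2.4; in bulk → 2.2.4.1. Scheduled 12%. Arlenia agreement on 2.2.2: 2.2.4.1 not covered; Arlenia agreement on 2.3.3.1: 2.2.4.1 not covered. → 12%.
Line C: oilseed → 2.3; canned → 2.3.3; for industrial use → 2.3.3.1. Scheduled 6%. No special measure applies. → 6%.
Line D: fruit → 2.2; canned → 2.2.1; retail-packed → 2.2.1.3. Scheduled 31%. Arlenia agreement on 2.2.2: 2.2.1.3 not covered; Arlenia agreement on 2.3.3.1: 2.2.1.3 not covered. → 31%.
Sum: 13% + 12% + 6% + 31% = 62%.

62%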